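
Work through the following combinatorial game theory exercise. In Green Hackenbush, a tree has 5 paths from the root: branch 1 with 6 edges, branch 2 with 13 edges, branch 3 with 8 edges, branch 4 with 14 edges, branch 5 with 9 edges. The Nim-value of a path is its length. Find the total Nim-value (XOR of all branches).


The tree has 5 branches from the ground vertex.
In Green Hackenbush, the Nim-value of a simple path of length k is k.
Branch 1: length 6, Nim-value = 6
Branch 2: length 13, Nim-value = 13
Branch 3: length 8, Nim-value = 8
Branch 4: length 14, Nim-value = 14
Branch 5: length 9, Nim-value = 9
Total Nim-value = XOR of all branch values:
0 XOR 6 = 6
6 XOR 13 = 11
11 XOR 8 = 3
3 XOR 14 = 13
13 XOR 9 = 4
Nim-value of the tree = 4

4


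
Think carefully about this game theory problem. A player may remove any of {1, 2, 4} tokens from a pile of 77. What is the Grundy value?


The subtraction set is S = {1, 2, 4}.
G(k) = mex{ G(k - s) : s in S, s <= k }. We compute iteratively: G(0) = 0.
G(1) = mex({0}) = 1
G(2) = mex({0, 1}) = 2
G(3) = mex({1, 2}) = 0
G(4) = mex({0, 2}) = 1
G(5) = mex({0, 1}) = 2
G(6) = mex({1, 2}) = 0
Observe that G(3)..G(6) = 0, 1, 2, 0 repeats G(0)..G(3) = 0, 1, 2, 0.
For k >= max(S) = 4, G(k) is determined by the previous 4 values G(k-4)..G(k-1); a window of 4 consecutive values has recurred shifted by 3, so by induction G(k + 3) = G(k) for all k >= 0: the sequence is periodic from the start with period 3.
One period: G(0..2) = 0, 1, 2.
77 mod 3 = 2, so G(77) = G(2) = 2.

2


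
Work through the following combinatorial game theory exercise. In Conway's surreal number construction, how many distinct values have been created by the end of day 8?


Day 0: {|} = 0 is born. Count = 1.
Day n: the number of surreal numbers born by day n is 2^(n+1) - 1.
By day 0: 2^1 - 1 = 1
By day 1: 2^2 - 1 = 3
By day 2: 2^3 - 1 = 7
By day 3: 2^4 - 1 = 15
By day 4: 2^5 - 1 = 31
By day 5: 2^6 - 1 = 63
By day 6: 2^7 - 1 = 127
By day 7: 2^8 - 1 = 255
By day 8: 2^9 - 1 = 511
By day 8: 511 surreal numbers.

511


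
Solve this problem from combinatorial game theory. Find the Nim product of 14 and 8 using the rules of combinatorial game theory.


Nim multiplication is bilinear over XOR: (u XOR v) * w = (u*w) XOR (v*w).
So we split each operand into its bit components and XOR the pairwise Nim products.
14 = 2 + 4 + 8 (as XOR of powers of 2).
8 = 8 (as XOR of powers of 2).
Using the standard Nim-product table on single bits:
  2*2 = 3,   2*4 = 8,   2*8 = 12,
  4*4 = 6,   4*8 = 11,  8*8 = 13,
and  1*x = x (identity), k*l = l*k (commutative).
Pairwise Nim products:
  2 * 8 = 12
  4 * 8 = 11
  8 * 8 = 13
XOR them: 12 XOR 11 XOR 13 = 10.
Result: 14 * 8 = 10 (in Nim).

10


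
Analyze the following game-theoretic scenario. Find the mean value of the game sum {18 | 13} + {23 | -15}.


G1 = {18 | 13}, G2 = {23 | -15}
Each is a switch {a | b} with numbers a > b; its mean value is (a + b)/2, and mean value is additive over game sums: m(G1 + G2) = m(G1) + m(G2).
Mean of G1 = (18 + (13))/2 = 31/2 = 31/2
Mean of G2 = (23 + (-15))/2 = 8/2 = 4
Mean of G1 + G2 = 31/2 + 4 = 39/2

39/2


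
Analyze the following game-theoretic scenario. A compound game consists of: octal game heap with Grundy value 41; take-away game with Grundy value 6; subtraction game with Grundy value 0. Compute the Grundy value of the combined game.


By the Sprague-Grundy theorem, the Grundy value of a sum of games is the XOR of individual Grundy values.
octal game heap: Grundy value = 41. Running XOR: 0 XOR 41 = 41
take-away game: Grundy value = 6. Running XOR: 41 XOR 6 = 47
subtraction game: Grundy value = 0. Running XOR: 47 XOR 0 = 47
The combined Grundy value is 47.

47


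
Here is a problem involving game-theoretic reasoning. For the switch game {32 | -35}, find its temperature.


The game is {32 | -35}, a switch {a | b} with numbers a > b.
Cooling {a | b} by t gives {a - t | b + t}, which stops being hot when a - t = b + t, i.e. at t = (a - b)/2. So the temperature of a switch is (a - b)/2.
Temperature = (Left option - Right option) / 2
= (32 - (-35)) / 2
= 67 / 2
= 67/2

67/2


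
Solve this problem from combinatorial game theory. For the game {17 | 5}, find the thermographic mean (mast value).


Game = {17 | 5}, a switch {a | b} with numbers a > b.
Its thermograph has left wall a - t and right wall b + t, which meet at t = (a - b)/2, where both equal (a + b)/2. So the mast (mean value) is at (a + b)/2.
Mean = (17 + (5))/2 = 22/2 = 11

11


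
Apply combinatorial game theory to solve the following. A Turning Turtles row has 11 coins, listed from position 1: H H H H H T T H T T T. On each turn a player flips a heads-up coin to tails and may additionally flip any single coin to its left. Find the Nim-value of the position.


Coins: H H H H H T T H T T T
Key fact: a single head at position k behaves exactly like a Nim heap of size k (turning it to T and optionally flipping a coin at j < k corresponds to moving the heap from k to j, or to 0), and heads combine as a disjunctive sum (two heads at the same place would cancel, matching j XOR j = 0). So the Nim-value is the XOR of the 1-indexed positions of the heads.
Face-up positions (1-indexed): [1, 2, 3, 4, 5, 8]
XOR 0 with 1: 0 XOR 1 = 1
XOR 1 with 2: 1 XOR 2 = 3
XOR 3 with 3: 3 XOR 3 = 0
XOR 0 with 4: 0 XOR 4 = 4
XOR 4 with 5: 4 XOR 5 = 1
XOR 1 with 8: 1 XOR 8 = 9
Nim-value = 9

9


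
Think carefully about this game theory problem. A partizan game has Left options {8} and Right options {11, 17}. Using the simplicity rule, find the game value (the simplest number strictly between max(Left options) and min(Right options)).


Left options: {8}, max = 8
Right options: {11, 17}, min = 11
All options are numbers and max(Left) < min(Right), so by the simplicity theorem the value is the simplest (earliest-born) number strictly between 8 and 11.
Integers 9 through 10 all lie strictly between 8 and 11.
Among integers, the simplest (lowest birthday = smallest |n|; 0 is born on day 0, +-n on day n) is 9.
No non-integer in the interval can be simpler: if x is a non-integer in the interval, then floor(x) or ceil(x) also lies in the interval (the interval contains an integer), and both are proper prefixes of x's sign expansion, i.e. born earlier. So the game value is 9.
Game value = 9

9


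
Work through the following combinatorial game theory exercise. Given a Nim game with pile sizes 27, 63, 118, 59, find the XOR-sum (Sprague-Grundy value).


We need the XOR (exclusive or) of all pile sizes.
After XOR-ing pile 1 (size 27): 0 XOR 27 = 27
After XOR-ing pile 2 (size 63): 27 XOR 63 = 36
After XOR-ing pile 3 (size 118): 36 XOR 118 = 82
After XOR-ing pile 4 (size 59): 82 XOR 59 = 105
The Nim-value of this position is 105.

105


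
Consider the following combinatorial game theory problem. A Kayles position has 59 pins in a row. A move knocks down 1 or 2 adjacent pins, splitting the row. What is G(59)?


Kayles: a move removes 1 or 2 adjacent pins from a contiguous row.
Removing pins from a row of k leaves two independent rows (a, b) with a + b = k - 1 (one pin) or a + b = k - 2 (two pins); an end removal gives a = 0.
By Sprague-Grundy, G(k) = mex{ G(a) XOR G(b) } over all these splits. G(0) = 0.
G(1): splits (0,0):0^0=0 -> mex({0}) = 1
G(2): splits (0,1):0^1=1 (0,0):0^0=0 -> mex({0, 1}) = 2
G(3): splits (0,2):0^2=2 (1,1):1^1=0 (0,1):0^1=1 -> mex({0, 1, 2}) = 3
G(4): splits (0,3):0^3=3 (1,2):1^2=3 (0,2):0^2=2 (1,1):1^1=0 -> mex({0, 2, 3}) = 1
G(5): splits (0,4):0^1=1 (1,3):1^3=2 (2,2):2^2=0 (0,3):0^3=3 (1,2):1^2=3 -> mex({0, 1, 2, 3}) = 4
G(6) = mex({0, 1, 2, 4}) = 3
G(7) = mex({0, 1, 3, 4, 5}) = 2
G(8) = mex({0, 2, 3, 5, 6}) = 1
G(9) = mex({0, 1, 2, 3, 6, 7}) = 4
G(10) = mex({0, 1, 3, 4, 5, 7}) = 2
G(11) = mex({0, 1, 2, 3, 4, 5}) = 6
G(12) = mex({0, 1, 2, 3, 5, 6, 7}) = 4
G(13) = mex({0, 2, 3, 4, 6, 7}) = 1
G(14) = mex({0, 1, 4, 5, 6, 7}) = 2
G(15) = mex({0, 1, 2, 3, 4, 5, 6}) = 7
G(16) = mex({0, 2, 3, 5, 6, 7}) = 1
G(17) = mex({0, 1, 2, 3, 5, 6, 7}) = 4
G(18) = mex({0, 1, 2, 4, 5, 6}) = 3
G(19) = mex({0, 1, 3, 4, 5, 7}) = 2
G(20) = mex({0, 2, 3, 4, 5, 6, 7}) = 1
G(21) = mex({0, 1, 2, 3, 5, 6, 7}) = 4
G(22) = mex({0, 1, 2, 3, 4, 5, 7}) = 6
G(23) = mex({0, 1, 2, 3, 4, 5, 6}) = 7
G(24) = mex({0, 1, 2, 3, 5, 6, 7}) = 4
G(25) = mex({0, 2, 3, 4, 6, 7}) = 1
G(26) = mex({0, 1, 3, 4, 5, 6, 7}) = 2
G(27) = mex({0, 1, 2, 3, 4, 5, 6, 7}) = 8
G(28) = mex({0, 1, 2, 3, 4, 6, 7, 8}) = 5
G(29) = mex({0, 1, 2, 3, 5, 6, 7, 8, 9}) = 4
G(30) = mex({0, 1, 2, 3, 4, 5, 6, 9, 10}) = 7
G(31) = mex({0, 1, 3, 4, 5, 7, 10, 11}) = 2
G(32) = mex({0, 2, 3, 4, 5, 6, 7, 9, 11}) = 1
G(33) = mex({0, 1, 2, 3, 4, 5, 6, 7, 9, 12}) = 8
G(34) = mex({0, 1, 2, 3, 4, 5, 7, 8, 11, 12}) = 6
G(35) = mex({0, 1, 2, 3, 4, 5, 6, 8, 9, 10, 11}) = 7
G(36) = mex({0, 1, 2, 3, 5, 6, 7, 9, 10}) = 4
G(37) = mex({0, 2, 3, 4, 6, 7, 9, 10, 11, 12}) = 1
G(38) = mex({0, 1, 3, 4, 5, 6, 7, 9, 10, 11, 12}) = 2
G(39) = mex({0, 1, 2, 4, 5, 6, 7, 9, 10, 12, 14}) = 3
G(40) = mex({0, 2, 3, 4, 6, 7, 11, 12, 14}) = 1
G(41) = mex({0, 1, 2, 3, 5, 6, 7, 9, 10, 11, 12}) = 4
G(42) = mex({0, 1, 2, 3, 4, 5, 6, 9, 10}) = 7
G(43) = mex({0, 1, 3, 4, 5, 7, 9, 10, 12, 15}) = 2
G(44) = mex({0, 2, 3, 4, 5, 6, 7, 9, 10, 12, 15}) = 1
G(45) = mex({0, 1, 2, 3, 4, 5, 6, 7, 9, 10, 12, 14}) = 8
G(46) = mex({0, 1, 3, 4, 5, 7, 8, 11, 12, 14}) = 2
G(47) = mex({0, 1, 2, 3, 4, 5, 6, 8, 9, 10, 11, 12}) = 7
G(48) = mex({0, 1, 2, 3, 5, 6, 7, 9, 10}) = 4
G(49) = mex({0, 2, 3, 4, 6, 7, 9, 10, 11, 12, 15}) = 1
G(50) = mex({0, 1, 4, 5, 6, 7, 9, 11, 12, 14, 15}) = 2
G(51) = mex({0, 1, 2, 3, 4, 5, 6, 7, 9, 12, 14, 15}) = 8
G(52) = mex({0, 2, 3, 4, 5, 6, 7, 8, 11, 12, 15}) = 1
G(53) = mex({0, 1, 2, 3, 5, 6, 7, 8, 9, 10, 11, 12}) = 4
G(54) = mex({0, 1, 2, 3, 4, 5, 6, 9, 10}) = 7
G(55) = mex({0, 1, 3, 4, 5, 7, 9, 10, 11, 12}) = 2
G(56) = mex({0, 2, 3, 4, 5, 6, 7, 9, 10, 11, 12, 13, 14}) = 1
G(57) = mex({0, 1, 2, 3, 5, 6, 7, 9, 10, 12, 13, 14, 15}) = 4
G(58) = mex({0, 1, 3, 4, 5, 7, 11, 12, 14, 15}) = 2
G(59) = mex({0, 1, 2, 3, 4, 5, 6, 9, 10, 11, 12, 15}) = 7
Therefore G(59) = 7.

7


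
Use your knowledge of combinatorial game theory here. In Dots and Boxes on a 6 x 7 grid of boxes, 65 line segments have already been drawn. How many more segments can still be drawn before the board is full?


Grid: 6 x 7 boxes, i.e. 7 rows and 8 columns of dots.
Horizontal edges: (rows + 1) * cols = 7 * 7 = 49
Vertical edges: rows * (cols + 1) = 6 * 8 = 48
Total edges: 49 + 48 = 97
Edges drawn: 65
Remaining: 97 - 65 = 32

32


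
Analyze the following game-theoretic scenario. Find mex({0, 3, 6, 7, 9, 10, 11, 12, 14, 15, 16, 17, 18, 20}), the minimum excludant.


Set = {0, 3, 6, 7, 9, 10, 11, 12, 14, 15, 16, 17, 18, 20}
0 is in the set.
1 is NOT in the set. This is the mex.
mex = 1

1


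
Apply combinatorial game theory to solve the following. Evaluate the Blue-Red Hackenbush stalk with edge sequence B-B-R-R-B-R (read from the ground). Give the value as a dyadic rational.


Edges (from ground): B-B-R-R-B-R
By Berlekamp's sign-expansion rule, a Blue-Red Hackenbush stalk has the value of the surreal number whose sign sequence is the edge sequence with B -> + and R -> -.
Sign sequence: ++--+-
Trace the sign expansion in the surreal number tree, starting from 0:
Edge 1: B (sign +) -> bounds (0, +inf), value = 1
Edge 2: B (sign +) -> bounds (1, +inf), value = 2
Edge 3: R (sign -) -> bounds (1, 2), value = 3/2
Edge 4: R (sign -) -> bounds (1, 3/2), value = 5/4
Edge 5: B (sign +) -> bounds (5/4, 3/2), value = 11/8
Edge 6: R (sign -) -> bounds (5/4, 11/8), value = 21/16
Game value = 21/16

21/16


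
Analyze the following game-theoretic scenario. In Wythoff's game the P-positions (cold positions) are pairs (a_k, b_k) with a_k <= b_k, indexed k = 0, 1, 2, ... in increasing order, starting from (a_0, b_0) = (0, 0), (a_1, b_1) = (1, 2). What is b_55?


By Wythoff's theorem, a_k = floor(k * phi) and b_k = floor(k * phi^2) = a_k + k, where phi = (1 + sqrt(5))/2 is the golden ratio.
phi = (1 + sqrt(5))/2 = 1.618034
phi^2 = phi + 1 = 2.618034
k = 55
k * phi^2 = 55 * 2.618034 = 143.991869
b_55 = floor(k * phi^2) = 143 (check: a_55 + k = 88 + 55 = 143)

143


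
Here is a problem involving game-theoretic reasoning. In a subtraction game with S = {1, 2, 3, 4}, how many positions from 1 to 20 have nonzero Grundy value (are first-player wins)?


Subtraction set S = {1, 2, 3, 4}, so G(n) = n mod 5.
G(n) = 0 when n is a multiple of 5.
Multiples of 5 in [1, 20]: 4
N-positions (nonzero Grundy) = 20 - 4 = 16

16


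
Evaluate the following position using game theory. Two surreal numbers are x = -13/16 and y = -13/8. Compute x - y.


x = -13/16, y = -13/8
Converting to common denominator: 16
x = -13/16, y = -26/16
x - y = -13/16 - -13/8 = 13/16

13/16


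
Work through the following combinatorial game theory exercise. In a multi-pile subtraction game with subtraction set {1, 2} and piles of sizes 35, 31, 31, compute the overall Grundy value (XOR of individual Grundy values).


Subtraction set: {1, 2}
For this subtraction set, G(n) = n mod 3 (period = max + 1 = 3).
Pile 1 (size 35): G(35) = 35 mod 3 = 2
Pile 2 (size 31): G(31) = 31 mod 3 = 1
Pile 3 (size 31): G(31) = 31 mod 3 = 1
Total Grundy value = XOR of all: 2 XOR 1 XOR 1 = 2

2


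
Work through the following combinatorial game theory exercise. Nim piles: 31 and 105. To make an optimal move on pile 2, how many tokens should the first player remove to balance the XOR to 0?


Piles: 31 and 105
Current XOR: 31 XOR 105 = 118 (non-zero, so this is an N-position).
To make the XOR zero, we need to find a move that balances the piles.
For pile 2 (size 105): target = 105 XOR 118 = 31
We reduce pile 2 from 105 to 31.
Tokens removed: 105 - 31 = 74
Verification: 31 XOR 31 = 0

74


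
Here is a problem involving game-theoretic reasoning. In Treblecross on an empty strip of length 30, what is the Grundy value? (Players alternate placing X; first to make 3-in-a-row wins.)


Treblecross: place X on empty cells; 3-in-a-row wins.
Playing within two cells of an existing X lets the opponent win at once, so sensible play treats the cells i-2..i+2 around each X as dead. The player left with no safe cell loses, so this is a normal-play take-away game on strips of safe cells.
Placing X at cell i (0-indexed) of a strip of k safe cells leaves independent strips of sizes max(0, i-2) and max(0, k-i-3). Hence G(k) = mex{ G(max(0,i-2)) XOR G(max(0,k-i-3)) : 0 <= i < k }, with G(0) = 0.
G(1): splits (0,0):0^0=0 -> mex({0}) = 1
G(2): splits (0,0):0^0=0 -> mex({0}) = 1
G(3): splits (0,0):0^0=0 -> mex({0}) = 1
G(4): splits (0,1):0^1=1 (0,0):0^0=0 -> mex({0, 1}) = 2
G(5): splits (0,2):0^1=1 (0,1):0^1=1 (0,0):0^0=0 -> mex({0, 1}) = 2
G(6) = mex({1}) = 0
G(7) = mex({0, 1, 2}) = 3
G(8) = mex({0, 1, 2}) = 3
G(9) = mex({0, 2}) = 1
G(10) = mex({0, 2, 3}) = 1
G(11) = mex({0, 3}) = 1
G(12) = mex({1, 3}) = 0
G(13) = mex({0, 1, 2, 3}) = 4
G(14) = mex({0, 1, 2}) = 3
G(15) = mex({0, 1, 2}) = 3
G(16) = mex({0, 1, 2, 4}) = 3
G(17) = mex({0, 1, 3, 4}) = 2
G(18) = mex({0, 1, 3, 4}) = 2
G(19) = mex({0, 1, 3, 5}) = 2
G(20) = mex({0, 1, 2, 3, 5}) = 4
G(21) = mex({0, 1, 2, 3, 5}) = 4
G(22) = mex({1, 2, 6}) = 0
G(23) = mex({0, 1, 2, 3, 4, 6}) = 5
G(24) = mex({0, 1, 2, 3, 4}) = 5
G(25) = mex({0, 1, 3, 4, 7}) = 2
G(26) = mex({0, 1, 3, 4, 5, 7}) = 2
G(27) = mex({0, 1, 3, 5}) = 2
G(28) = mex({0, 1, 2, 5}) = 3
G(29) = mex({0, 1, 2, 4, 5, 6}) = 3
G(30) = mex({1, 2, 4, 6}) = 0
Therefore G(30) = 0.

0


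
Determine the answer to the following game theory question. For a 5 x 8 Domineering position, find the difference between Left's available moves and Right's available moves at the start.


Board is 5 x 8 (rows x cols).
Left (vertical) placements: (rows-1) * cols = 4 * 8 = 32
Right (horizontal) placements: rows * (cols-1) = 5 * 7 = 35
Advantage = Left - Right = 32 - 35 = -3

-3


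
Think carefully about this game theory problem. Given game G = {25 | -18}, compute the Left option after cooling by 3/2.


Original game: {25 | -18} (a switch {a | b} with a > b).
Cooling by t (for t below the temperature (a - b)/2 = 43/2) taxes each move by t: {a | b} cooled by t is {a - t | b + t}.
Cooling amount: t = 3/2
Cooled Left option: 25 - 3/2 = 47/2
Cooled Right option: -18 + 3/2 = -33/2
Cooled game: {47/2 | -33/2}
Left option = 47/2

47/2


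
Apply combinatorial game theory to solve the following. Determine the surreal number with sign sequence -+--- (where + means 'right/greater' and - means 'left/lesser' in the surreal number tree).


Sign expansion: -+---
Rule: track bounds (lo, hi), initially (-inf, +inf). On '+', the current value becomes lo and we move to the simplest number in (value, hi): value + 1 if hi = +inf, otherwise the midpoint (value + hi)/2. On '-', the current value becomes hi and we move to value - 1 if lo = -inf, otherwise the midpoint (lo + value)/2.
Start at 0.
Step 1: sign = -, move left. Bounds: (-inf, 0). Value = -1
Step 2: sign = +, move right. Bounds: (-1, 0). Value = -1/2
Step 3: sign = -, move left. Bounds: (-1, -1/2). Value = -3/4
Step 4: sign = -, move left. Bounds: (-1, -3/4). Value = -7/8
Step 5: sign = -, move left. Bounds: (-1, -7/8). Value = -15/16
The surreal number with sign expansion -+--- is -15/16.

-15/16


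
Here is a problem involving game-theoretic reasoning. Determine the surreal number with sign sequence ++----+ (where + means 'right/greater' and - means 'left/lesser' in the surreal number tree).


Sign expansion: ++----+
Rule: track bounds (lo, hi), initially (-inf, +inf). On '+', the current value becomes lo and we move to the simplest number in (value, hi): value + 1 if hi = +inf, otherwise the midpoint (value + hi)/2. On '-', the current value becomes hi and we move to value - 1 if lo = -inf, otherwise the midpoint (lo + value)/2.
Start at 0.
Step 1: sign = +, move right. Bounds: (0, +inf). Value = 1
Step 2: sign = +, move right. Bounds: (1, +inf). Value = 2
Step 3: sign = -, move left. Bounds: (1, 2). Value = 3/2
Step 4: sign = -, move left. Bounds: (1, 3/2). Value = 5/4
Step 5: sign = -, move left. Bounds: (1, 5/4). Value = 9/8
Step 6: sign = -, move left. Bounds: (1, 9/8). Value = 17/16
Step 7: sign = +, move right. Bounds: (17/16, 9/8). Value = 35/32
The surreal number with sign expansion ++----+ is 35/32.

35/32


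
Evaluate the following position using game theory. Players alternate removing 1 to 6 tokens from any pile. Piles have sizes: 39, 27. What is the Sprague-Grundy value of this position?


Subtraction set: {1, 2, 3, 4, 5, 6}
For this subtraction set, G(n) = n mod 7 (period = max + 1 = 7).
Pile 1 (size 39): G(39) = 39 mod 7 = 4
Pile 2 (size 27): G(27) = 27 mod 7 = 6
Total Grundy value = XOR of all: 4 XOR 6 = 2

2


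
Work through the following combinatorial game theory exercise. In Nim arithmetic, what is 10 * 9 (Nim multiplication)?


Nim multiplication is bilinear over XOR: (u XOR v) * w = (u*w) XOR (v*w).
So we split each operand into its bit components and XOR the pairwise Nim products.
10 = 2 + 8 (as XOR of powers of 2).
9 = 1 + 8 (as XOR of powers of 2).
Using the standard Nim-product table on single bits:
  2*2 = 3,   2*4 = 8,   2*8 = 12,
  4*4 = 6,   4*8 = 11,  8*8 = 13,
and  1*x = x (identity), k*l = l*k (commutative).
Pairwise Nim products:
  2 * 1 = 2
  2 * 8 = 12
  8 * 1 = 8
  8 * 8 = 13
XOR them: 2 XOR 12 XOR 8 XOR 13 = 11.
Result: 10 * 9 = 11 (in Nim).

11


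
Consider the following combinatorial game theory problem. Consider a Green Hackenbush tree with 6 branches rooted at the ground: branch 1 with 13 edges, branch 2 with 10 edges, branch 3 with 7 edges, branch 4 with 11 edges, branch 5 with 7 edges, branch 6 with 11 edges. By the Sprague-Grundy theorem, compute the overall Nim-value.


The tree has 6 branches from the ground vertex.
In Green Hackenbush, the Nim-value of a simple path of length k is k.
Branch 1: length 13, Nim-value = 13
Branch 2: length 10, Nim-value = 10
Branch 3: length 7, Nim-value = 7
Branch 4: length 11, Nim-value = 11
Branch 5: length 7, Nim-value = 7
Branch 6: length 11, Nim-value = 11
Total Nim-value = XOR of all branch values:
0 XOR 13 = 13
13 XOR 10 = 7
7 XOR 7 = 0
0 XOR 11 = 11
11 XOR 7 = 12
12 XOR 11 = 7
Nim-value of the tree = 7

7


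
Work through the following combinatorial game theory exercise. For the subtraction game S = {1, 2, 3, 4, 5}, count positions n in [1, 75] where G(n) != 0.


Subtraction set S = {1, 2, 3, 4, 5}, so G(n) = n mod 6.
G(n) = 0 when n is a multiple of 6.
Multiples of 6 in [1, 75]: 12
N-positions (nonzero Grundy) = 75 - 12 = 63

63


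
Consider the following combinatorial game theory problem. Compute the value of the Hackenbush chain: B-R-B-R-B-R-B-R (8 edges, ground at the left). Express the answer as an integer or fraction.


Edges (from ground): B-R-B-R-B-R-B-R
By Berlekamp's sign-expansion rule, a Blue-Red Hackenbush stalk has the value of the surreal number whose sign sequence is the edge sequence with B -> + and R -> -.
Sign sequence: +-+-+-+-
Trace the sign expansion in the surreal number tree, starting from 0:
Edge 1: B (sign +) -> bounds (0, +inf), value = 1
Edge 2: R (sign -) -> bounds (0, 1), value = 1/2
Edge 3: B (sign +) -> bounds (1/2, 1), value = 3/4
Edge 4: R (sign -) -> bounds (1/2, 3/4), value = 5/8
Edge 5: B (sign +) -> bounds (5/8, 3/4), value = 11/16
Edge 6: R (sign -) -> bounds (5/8, 11/16), value = 21/32
Edge 7: B (sign +) -> bounds (21/32, 11/16), value = 43/64
Edge 8: R (sign -) -> bounds (21/32, 43/64), value = 85/128
Game value = 85/128

85/128


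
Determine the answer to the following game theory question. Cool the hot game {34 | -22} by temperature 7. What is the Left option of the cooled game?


Original game: {34 | -22} (a switch {a | b} with a > b).
Cooling by t (for t below the temperature (a - b)/2 = 28) taxes each move by t: {a | b} cooled by t is {a - t | b + t}.
Cooling amount: t = 7
Cooled Left option: 34 - 7 = 27
Cooled Right option: -22 + 7 = -15
Cooled game: {27 | -15}
Left option = 27

27


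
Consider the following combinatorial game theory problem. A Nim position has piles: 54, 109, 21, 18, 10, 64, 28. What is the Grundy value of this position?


We need the XOR (exclusive or) of all pile sizes.
After XOR-ing pile 1 (size 54): 0 XOR 54 = 54
After XOR-ing pile 2 (size 109): 54 XOR 109 = 91
After XOR-ing pile 3 (size 21): 91 XOR 21 = 78
After XOR-ing pile 4 (size 18): 78 XOR 18 = 92
After XOR-ing pile 5 (size 10): 92 XOR 10 = 86
After XOR-ing pile 6 (size 64): 86 XOR 64 = 22
After XOR-ing pile 7 (size 28): 22 XOR 28 = 10
The Nim-value of this position is 10.

10


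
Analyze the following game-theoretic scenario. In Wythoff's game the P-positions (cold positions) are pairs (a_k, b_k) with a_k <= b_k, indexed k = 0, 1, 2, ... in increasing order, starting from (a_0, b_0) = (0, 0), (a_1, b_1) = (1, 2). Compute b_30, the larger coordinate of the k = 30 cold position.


By Wythoff's theorem, a_k = floor(k * phi) and b_k = floor(k * phi^2) = a_k + k, where phi = (1 + sqrt(5))/2 is the golden ratio.
phi = (1 + sqrt(5))/2 = 1.618034
phi^2 = phi + 1 = 2.618034
k = 30
k * phi^2 = 30 * 2.618034 = 78.541020
b_30 = floor(k * phi^2) = 78 (check: a_30 + k = 48 + 30 = 78)

78


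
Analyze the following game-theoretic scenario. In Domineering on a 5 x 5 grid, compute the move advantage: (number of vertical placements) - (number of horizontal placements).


Board is 5 x 5 (rows x cols).
Left (vertical) placements: (rows-1) * cols = 4 * 5 = 20
Right (horizontal) placements: rows * (cols-1) = 5 * 4 = 20
Advantage = Left - Right = 20 - 20 = 0

0


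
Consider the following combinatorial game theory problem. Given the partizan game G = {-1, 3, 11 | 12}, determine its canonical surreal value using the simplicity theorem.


Left options: {-1, 3, 11}, max = 11
Right options: {12}, min = 12
All options are numbers and max(Left) < min(Right), so by the simplicity theorem the value is the simplest (earliest-born) number strictly between 11 and 12.
No integer lies strictly between 11 and 12, so the value is the dyadic rational m/2^k in the interval with the smallest k (then m odd); search k = 1, 2, ...:
Denominator 2: 23/2 lies strictly between 11 and 12 -- found.
The simplest number in the interval is 23/2.
Game value = 23/2

23/2


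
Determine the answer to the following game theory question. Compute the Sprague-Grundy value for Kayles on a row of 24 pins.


Kayles: a move removes 1 or 2 adjacent pins from a contiguous row.
Removing pins from a row of k leaves two independent rows (a, b) with a + b = k - 1 (one pin) or a + b = k - 2 (two pins); an end removal gives a = 0.
By Sprague-Grundy, G(k) = mex{ G(a) XOR G(b) } over all these splits. G(0) = 0.
G(1): splits (0,0):0^0=0 -> mex({0}) = 1
G(2): splits (0,1):0^1=1 (0,0):0^0=0 -> mex({0, 1}) = 2
G(3): splits (0,2):0^2=2 (1,1):1^1=0 (0,1):0^1=1 -> mex({0, 1, 2}) = 3
G(4): splits (0,3):0^3=3 (1,2):1^2=3 (0,2):0^2=2 (1,1):1^1=0 -> mex({0, 2, 3}) = 1
G(5): splits (0,4):0^1=1 (1,3):1^3=2 (2,2):2^2=0 (0,3):0^3=3 (1,2):1^2=3 -> mex({0, 1, 2, 3}) = 4
G(6) = mex({0, 1, 2, 4}) = 3
G(7) = mex({0, 1, 3, 4, 5}) = 2
G(8) = mex({0, 2, 3, 5, 6}) = 1
G(9) = mex({0, 1, 2, 3, 6, 7}) = 4
G(10) = mex({0, 1, 3, 4, 5, 7}) = 2
G(11) = mex({0, 1, 2, 3, 4, 5}) = 6
G(12) = mex({0, 1, 2, 3, 5, 6, 7}) = 4
G(13) = mex({0, 2, 3, 4, 6, 7}) = 1
G(14) = mex({0, 1, 4, 5, 6, 7}) = 2
G(15) = mex({0, 1, 2, 3, 4, 5, 6}) = 7
G(16) = mex({0, 2, 3, 5, 6, 7}) = 1
G(17) = mex({0, 1, 2, 3, 5, 6, 7}) = 4
G(18) = mex({0, 1, 2, 4, 5, 6}) = 3
G(19) = mex({0, 1, 3, 4, 5, 7}) = 2
G(20) = mex({0, 2, 3, 4, 5, 6, 7}) = 1
G(21) = mex({0, 1, 2, 3, 5, 6, 7}) = 4
G(22) = mex({0, 1, 2, 3, 4, 5, 7}) = 6
G(23) = mex({0, 1, 2, 3, 4, 5, 6}) = 7
G(24) = mex({0, 1, 2, 3, 5, 6, 7}) = 4
Therefore G(24) = 4.

4


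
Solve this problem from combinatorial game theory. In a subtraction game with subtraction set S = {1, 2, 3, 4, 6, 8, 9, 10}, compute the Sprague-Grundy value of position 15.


The subtraction set is S = {1, 2, 3, 4, 6, 8, 9, 10}.
G(k) = mex{ G(k - s) : s in S, s <= k }. We compute iteratively: G(0) = 0.
G(1) = mex({0}) = 1
G(2) = mex({0, 1}) = 2
G(3) = mex({0, 1, 2}) = 3
G(4) = mex({0, 1, 2, 3}) = 4
G(5) = mex({1, 2, 3, 4}) = 0
G(6) = mex({0, 2, 3, 4}) = 1
G(7) = mex({0, 1, 3, 4}) = 2
G(8) = mex({0, 1, 2, 4}) = 3
G(9) = mex({0, 1, 2, 3}) = 4
G(10) = mex({0, 1, 2, 3, 4}) = 5
G(11) = mex({0, 1, 2, 3, 4, 5}) = 6
G(12) = mex({1, 2, 3, 4, 5, 6}) = 0
G(13) = mex({0, 2, 3, 4, 5, 6}) = 1
G(14) = mex({0, 1, 3, 4, 5, 6}) = 2
G(15) = mex({0, 1, 2, 4, 6}) = 3
Therefore G(15) = 3.

3


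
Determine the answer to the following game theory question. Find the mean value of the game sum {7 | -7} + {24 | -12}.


G1 = {7 | -7}, G2 = {24 | -12}
Each is a switch {a | b} with numbers a > b; its mean value is (a + b)/2, and mean value is additive over game sums: m(G1 + G2) = m(G1) + m(G2).
Mean of G1 = (7 + (-7))/2 = 0/2 = 0
Mean of G2 = (24 + (-12))/2 = 12/2 = 6
Mean of G1 + G2 = 0 + 6 = 6

6


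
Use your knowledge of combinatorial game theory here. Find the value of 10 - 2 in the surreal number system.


x = 10, y = 2
x - y = 10 - 2 = 8

8


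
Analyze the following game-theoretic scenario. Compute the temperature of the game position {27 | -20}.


The game is {27 | -20}, a switch {a | b} with numbers a > b.
Cooling {a | b} by t gives {a - t | b + t}, which stops being hot when a - t = b + t, i.e. at t = (a - b)/2. So the temperature of a switch is (a - b)/2.
Temperature = (Left option - Right option) / 2
= (27 - (-20)) / 2
= 47 / 2
= 47/2

47/2


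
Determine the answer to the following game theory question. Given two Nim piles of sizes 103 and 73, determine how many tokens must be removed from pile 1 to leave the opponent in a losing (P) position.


Piles: 103 and 73
Current XOR: 103 XOR 73 = 46 (non-zero, so this is an N-position).
To make the XOR zero, we need to find a move that balances the piles.
For pile 1 (size 103): target = 103 XOR 46 = 73
We reduce pile 1 from 103 to 73.
Tokens removed: 103 - 73 = 30
Verification: 73 XOR 73 = 0

30


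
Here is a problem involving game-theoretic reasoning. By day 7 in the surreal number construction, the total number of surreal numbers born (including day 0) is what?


Day 0: {|} = 0 is born. Count = 1.
Day n: the number of surreal numbers born by day n is 2^(n+1) - 1.
By day 0: 2^1 - 1 = 1
By day 1: 2^2 - 1 = 3
By day 2: 2^3 - 1 = 7
By day 3: 2^4 - 1 = 15
By day 4: 2^5 - 1 = 31
By day 5: 2^6 - 1 = 63
By day 6: 2^7 - 1 = 127
By day 7: 2^8 - 1 = 255
By day 7: 255 surreal numbers.

255


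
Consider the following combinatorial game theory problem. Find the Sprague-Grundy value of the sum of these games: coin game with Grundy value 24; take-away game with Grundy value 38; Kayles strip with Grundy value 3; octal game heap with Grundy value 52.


By the Sprague-Grundy theorem, the Grundy value of a sum of games is the XOR of individual Grundy values.
coin game: Grundy value = 24. Running XOR: 0 XOR 24 = 24
take-away game: Grundy value = 38. Running XOR: 24 XOR 38 = 62
Kayles strip: Grundy value = 3. Running XOR: 62 XOR 3 = 61
octal game heap: Grundy value = 52. Running XOR: 61 XOR 52 = 9
The combined Grundy value is 9.

9


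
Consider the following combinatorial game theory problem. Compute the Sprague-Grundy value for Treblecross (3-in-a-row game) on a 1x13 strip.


Treblecross: place X on empty cells; 3-in-a-row wins.
Playing within two cells of an existing X lets the opponent win at once, so sensible play treats the cells i-2..i+2 around each X as dead. The player left with no safe cell loses, so this is a normal-play take-away game on strips of safe cells.
Placing X at cell i (0-indexed) of a strip of k safe cells leaves independent strips of sizes max(0, i-2) and max(0, k-i-3). Hence G(k) = mex{ G(max(0,i-2)) XOR G(max(0,k-i-3)) : 0 <= i < k }, with G(0) = 0.
G(1): splits (0,0):0^0=0 -> mex({0}) = 1
G(2): splits (0,0):0^0=0 -> mex({0}) = 1
G(3): splits (0,0):0^0=0 -> mex({0}) = 1
G(4): splits (0,1):0^1=1 (0,0):0^0=0 -> mex({0, 1}) = 2
G(5): splits (0,2):0^1=1 (0,1):0^1=1 (0,0):0^0=0 -> mex({0, 1}) = 2
G(6) = mex({1}) = 0
G(7) = mex({0, 1, 2}) = 3
G(8) = mex({0, 1, 2}) = 3
G(9) = mex({0, 2}) = 1
G(10) = mex({0, 2, 3}) = 1
G(11) = mex({0, 3}) = 1
G(12) = mex({1, 3}) = 0
G(13) = mex({0, 1, 2, 3}) = 4
Therefore G(13) = 4.

4


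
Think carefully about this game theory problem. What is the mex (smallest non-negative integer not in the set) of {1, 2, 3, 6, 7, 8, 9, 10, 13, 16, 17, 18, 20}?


Set = {1, 2, 3, 6, 7, 8, 9, 10, 13, 16, 17, 18, 20}
0 is NOT in the set. This is the mex.
mex = 0

0


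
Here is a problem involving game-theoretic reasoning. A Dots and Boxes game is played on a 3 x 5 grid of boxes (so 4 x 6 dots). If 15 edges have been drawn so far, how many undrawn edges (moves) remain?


Grid: 3 x 5 boxes, i.e. 4 rows and 6 columns of dots.
Horizontal edges: (rows + 1) * cols = 4 * 5 = 20
Vertical edges: rows * (cols + 1) = 3 * 6 = 18
Total edges: 20 + 18 = 38
Edges drawn: 15
Remaining: 38 - 15 = 23

23


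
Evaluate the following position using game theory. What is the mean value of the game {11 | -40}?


Game = {11 | -40}, a switch {a | b} with numbers a > b.
Its thermograph has left wall a - t and right wall b + t, which meet at t = (a - b)/2, where both equal (a + b)/2. So the mast (mean value) is at (a + b)/2.
Mean = (11 + (-40))/2 = -29/2 = -29/2

-29/2


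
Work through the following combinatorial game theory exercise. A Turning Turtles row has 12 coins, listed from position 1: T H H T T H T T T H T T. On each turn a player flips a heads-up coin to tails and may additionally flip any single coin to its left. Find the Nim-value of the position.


Coins: T H H T T H T T T H T T
Key fact: a single head at position k behaves exactly like a Nim heap of size k (turning it to T and optionally flipping a coin at j < k corresponds to moving the heap from k to j, or to 0), and heads combine as a disjunctive sum (two heads at the same place would cancel, matching j XOR j = 0). So the Nim-value is the XOR of the 1-indexed positions of the heads.
Face-up positions (1-indexed): [2, 3, 6, 10]
XOR 0 with 2: 0 XOR 2 = 2
XOR 2 with 3: 2 XOR 3 = 1
XOR 1 with 6: 1 XOR 6 = 7
XOR 7 with 10: 7 XOR 10 = 13
Nim-value = 13

13


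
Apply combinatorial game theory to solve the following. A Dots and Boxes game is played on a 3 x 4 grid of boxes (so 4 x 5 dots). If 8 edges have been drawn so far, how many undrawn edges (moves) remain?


Grid: 3 x 4 boxes, i.e. 4 rows and 5 columns of dots.
Horizontal edges: (rows + 1) * cols = 4 * 4 = 16
Vertical edges: rows * (cols + 1) = 3 * 5 = 15
Total edges: 16 + 15 = 31
Edges drawn: 8
Remaining: 31 - 8 = 23

23


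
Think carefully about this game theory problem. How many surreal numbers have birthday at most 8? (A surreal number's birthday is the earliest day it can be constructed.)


Day 0: {|} = 0 is born. Count = 1.
Day n: the number of surreal numbers born by day n is 2^(n+1) - 1.
By day 0: 2^1 - 1 = 1
By day 1: 2^2 - 1 = 3
By day 2: 2^3 - 1 = 7
By day 3: 2^4 - 1 = 15
By day 4: 2^5 - 1 = 31
By day 5: 2^6 - 1 = 63
By day 6: 2^7 - 1 = 127
By day 7: 2^8 - 1 = 255
By day 8: 2^9 - 1 = 511
By day 8: 511 surreal numbers.

511


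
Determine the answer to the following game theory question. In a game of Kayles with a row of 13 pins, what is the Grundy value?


Kayles: a move removes 1 or 2 adjacent pins from a contiguous row.
Removing pins from a row of k leaves two independent rows (a, b) with a + b = k - 1 (one pin) or a + b = k - 2 (two pins); an end removal gives a = 0.
By Sprague-Grundy, G(k) = mex{ G(a) XOR G(b) } over all these splits. G(0) = 0.
G(1): splits (0,0):0^0=0 -> mex({0}) = 1
G(2): splits (0,1):0^1=1 (0,0):0^0=0 -> mex({0, 1}) = 2
G(3): splits (0,2):0^2=2 (1,1):1^1=0 (0,1):0^1=1 -> mex({0, 1, 2}) = 3
G(4): splits (0,3):0^3=3 (1,2):1^2=3 (0,2):0^2=2 (1,1):1^1=0 -> mex({0, 2, 3}) = 1
G(5): splits (0,4):0^1=1 (1,3):1^3=2 (2,2):2^2=0 (0,3):0^3=3 (1,2):1^2=3 -> mex({0, 1, 2, 3}) = 4
G(6) = mex({0, 1, 2, 4}) = 3
G(7) = mex({0, 1, 3, 4, 5}) = 2
G(8) = mex({0, 2, 3, 5, 6}) = 1
G(9) = mex({0, 1, 2, 3, 6, 7}) = 4
G(10) = mex({0, 1, 3, 4, 5, 7}) = 2
G(11) = mex({0, 1, 2, 3, 4, 5}) = 6
G(12) = mex({0, 1, 2, 3, 5, 6, 7}) = 4
G(13) = mex({0, 2, 3, 4, 6, 7}) = 1
Therefore G(13) = 1.

1


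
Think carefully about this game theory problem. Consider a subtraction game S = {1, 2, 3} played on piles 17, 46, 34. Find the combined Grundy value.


Subtraction set: {1, 2, 3}
For this subtraction set, G(n) = n mod 4 (period = max + 1 = 4).
Pile 1 (size 17): G(17) = 17 mod 4 = 1
Pile 2 (size 46): G(46) = 46 mod 4 = 2
Pile 3 (size 34): G(34) = 34 mod 4 = 2
Total Grundy value = XOR of all: 1 XOR 2 XOR 2 = 1

1


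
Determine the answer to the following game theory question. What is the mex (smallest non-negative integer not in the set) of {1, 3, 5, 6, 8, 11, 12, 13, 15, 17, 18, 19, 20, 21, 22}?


Set = {1, 3, 5, 6, 8, 11, 12, 13, 15, 17, 18, 19, 20, 21, 22}
0 is NOT in the set. This is the mex.
mex = 0

0


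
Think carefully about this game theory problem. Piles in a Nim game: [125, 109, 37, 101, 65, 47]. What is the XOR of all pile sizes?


We need the XOR (exclusive or) of all pile sizes.
After XOR-ing pile 1 (size 125): 0 XOR 125 = 125
After XOR-ing pile 2 (size 109): 125 XOR 109 = 16
After XOR-ing pile 3 (size 37): 16 XOR 37 = 53
After XOR-ing pile 4 (size 101): 53 XOR 101 = 80
After XOR-ing pile 5 (size 65): 80 XOR 65 = 17
After XOR-ing pile 6 (size 47): 17 XOR 47 = 62
The Nim-value of this position is 62.

62


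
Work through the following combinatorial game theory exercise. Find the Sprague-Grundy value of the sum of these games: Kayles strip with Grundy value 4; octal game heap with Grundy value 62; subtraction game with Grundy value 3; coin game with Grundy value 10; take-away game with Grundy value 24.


By the Sprague-Grundy theorem, the Grundy value of a sum of games is the XOR of individual Grundy values.
Kayles strip: Grundy value = 4. Running XOR: 0 XOR 4 = 4
octal game heap: Grundy value = 62. Running XOR: 4 XOR 62 = 58
subtraction game: Grundy value = 3. Running XOR: 58 XOR 3 = 57
coin game: Grundy value = 10. Running XOR: 57 XOR 10 = 51
take-away game: Grundy value = 24. Running XOR: 51 XOR 24 = 43
The combined Grundy value is 43.

43


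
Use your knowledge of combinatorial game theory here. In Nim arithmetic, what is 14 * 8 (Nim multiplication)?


Nim multiplication is bilinear over XOR: (u XOR v) * w = (u*w) XOR (v*w).
So we split each operand into its bit components and XOR the pairwise Nim products.
14 = 2 + 4 + 8 (as XOR of powers of 2).
8 = 8 (as XOR of powers of 2).
Using the standard Nim-product table on single bits:
  2*2 = 3,   2*4 = 8,   2*8 = 12,
  4*4 = 6,   4*8 = 11,  8*8 = 13,
and  1*x = x (identity), k*l = l*k (commutative).
Pairwise Nim products:
  2 * 8 = 12
  4 * 8 = 11
  8 * 8 = 13
XOR them: 12 XOR 11 XOR 13 = 10.
Result: 14 * 8 = 10 (in Nim).

10


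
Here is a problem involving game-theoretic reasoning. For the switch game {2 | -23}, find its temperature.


The game is {2 | -23}, a switch {a | b} with numbers a > b.
Cooling {a | b} by t gives {a - t | b + t}, which stops being hot when a - t = b + t, i.e. at t = (a - b)/2. So the temperature of a switch is (a - b)/2.
Temperature = (Left option - Right option) / 2
= (2 - (-23)) / 2
= 25 / 2
= 25/2

25/2


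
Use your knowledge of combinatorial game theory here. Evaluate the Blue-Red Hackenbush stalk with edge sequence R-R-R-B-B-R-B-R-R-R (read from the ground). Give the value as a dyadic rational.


Edges (from ground): R-R-R-B-B-R-B-R-R-R
By Berlekamp's sign-expansion rule, a Blue-Red Hackenbush stalk has the value of the surreal number whose sign sequence is the edge sequence with B -> + and R -> -.
Sign sequence: ---++-+---
Trace the sign expansion in the surreal number tree, starting from 0:
Edge 1: R (sign -) -> bounds (-inf, 0), value = -1
Edge 2: R (sign -) -> bounds (-inf, -1), value = -2
Edge 3: R (sign -) -> bounds (-inf, -2), value = -3
Edge 4: B (sign +) -> bounds (-3, -2), value = -5/2
Edge 5: B (sign +) -> bounds (-5/2, -2), value = -9/4
Edge 6: R (sign -) -> bounds (-5/2, -9/4), value = -19/8
Edge 7: B (sign +) -> bounds (-19/8, -9/4), value = -37/16
Edge 8: R (sign -) -> bounds (-19/8, -37/16), value = -75/32
Edge 9: R (sign -) -> bounds (-19/8, -75/32), value = -151/64
Edge 10: R (sign -) -> bounds (-19/8, -151/64), value = -303/128
Game value = -303/128

-303/128


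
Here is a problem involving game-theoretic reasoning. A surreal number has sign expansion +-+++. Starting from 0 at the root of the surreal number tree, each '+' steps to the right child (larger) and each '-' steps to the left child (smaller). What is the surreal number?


Sign expansion: +-+++
Rule: track bounds (lo, hi), initially (-inf, +inf). On '+', the current value becomes lo and we move to the simplest number in (value, hi): value + 1 if hi = +inf, otherwise the midpoint (value + hi)/2. On '-', the current value becomes hi and we move to value - 1 if lo = -inf, otherwise the midpoint (lo + value)/2.
Start at 0.
Step 1: sign = +, move right. Bounds: (0, +inf). Value = 1
Step 2: sign = -, move left. Bounds: (0, 1). Value = 1/2
Step 3: sign = +, move right. Bounds: (1/2, 1). Value = 3/4
Step 4: sign = +, move right. Bounds: (3/4, 1). Value = 7/8
Step 5: sign = +, move right. Bounds: (7/8, 1). Value = 15/16
The surreal number with sign expansion +-+++ is 15/16.

15/16


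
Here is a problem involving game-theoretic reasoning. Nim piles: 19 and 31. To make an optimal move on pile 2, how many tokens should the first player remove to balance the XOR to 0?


Piles: 19 and 31
Current XOR: 19 XOR 31 = 12 (non-zero, so this is an N-position).
To make the XOR zero, we need to find a move that balances the piles.
For pile 2 (size 31): target = 31 XOR 12 = 19
We reduce pile 2 from 31 to 19.
Tokens removed: 31 - 19 = 12
Verification: 19 XOR 19 = 0

12


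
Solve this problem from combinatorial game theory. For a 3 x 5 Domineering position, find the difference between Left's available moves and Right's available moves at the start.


Board is 3 x 5 (rows x cols).
Left (vertical) placements: (rows-1) * cols = 2 * 5 = 10
Right (horizontal) placements: rows * (cols-1) = 3 * 4 = 12
Advantage = Left - Right = 10 - 12 = -2

-2
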